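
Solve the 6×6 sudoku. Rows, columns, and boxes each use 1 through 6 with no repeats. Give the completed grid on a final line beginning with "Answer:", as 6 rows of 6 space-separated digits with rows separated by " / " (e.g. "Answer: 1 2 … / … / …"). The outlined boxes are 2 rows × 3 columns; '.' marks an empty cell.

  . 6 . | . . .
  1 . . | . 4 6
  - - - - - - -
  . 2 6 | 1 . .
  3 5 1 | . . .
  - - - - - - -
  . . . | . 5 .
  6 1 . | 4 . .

Step 1. [r1c1∈{2,4,5}] across col 1, 5 lands solely at r1c1 ⇒ r1c1=5.
Step 2. [r5c1∈{2,4}] 2 has one home in col 1: r5c1. So r5c1=2.
Step 3. [r2c2∈{3}] r2c2 has the single candidate 3, so r2c2=3.
Step 4. [r3c5∈{3}] r3c5's peers cover all but 3 ⇒ r3c5=3.
Step 5. [r6c5∈{2}] nothing but 2 survives at r6c5 ⇒ r6c5=2.
Step 6. [r6c6∈{3}] nothing but 3 survives at r6c6 ⇒ r6c6=3.
Step 7. [r4c6∈{2,4}] 4 has one home in row 4: r4c6 ⇒ r4c6=4.
Step 8. [r1c6∈{1,2}] in col 6, 2 fits only at r1c6. So r1c6=2.
Step 9. [r5c4∈{6}] r5c4 is down to just 6 ⇒ r5c4=6.
Step 10. [r1c3∈{4}] r1c3 is down to just 4. So r1c3=4.
Step 11. [r4c5∈{6}] nothing but 6 survives at r4c5, so r4c5=6.
Step 12. [r2c4∈{5}] r2c4 has the single candidate 5 ⇒ r2c4=5.
Step 13. [r3c1∈{4}] r3c1's peers cover all but 4. So r3c1=4.
Step 14. [r3c6∈{5}] r3c6's peers cover all but 5, so r3c6=5.
Step 15. [r1c5∈{1}] only 1 remains possible at r1c5. So r1c5=1.
Step 16. [r5c6∈{1}] only 1 remains possible at r5c6 ⇒ r5c6=1.
Step 17. [r6c3∈{5}] r6c3 is down to just 5, so r6c3=5.
Step 18. [r4c4∈{2}] only 2 remains possible at r4c4, so r4c4=2.
Step 19. [r2c3∈{2}] only 2 remains possible at r2c3. So r2c3=2.
Step 20. [r5c2∈{4}] r5c2 is down to just 4, so r5c2=4.
Step 21. [r1c4∈{3}] r1c4 has the single candidate 3 ⇒ r1c4=3.
Step 22. [r5c3∈{3}] r5c3 is down to just 3 ⇒ r5c3=3.

Answer: 5 6 4 3 1 2 / 1 3 2 5 4 6 / 4 2 6 1 3 5 / 3 5 1 2 6 4 / 2 4 3 6 5 1 / 6 1 5 4 2 3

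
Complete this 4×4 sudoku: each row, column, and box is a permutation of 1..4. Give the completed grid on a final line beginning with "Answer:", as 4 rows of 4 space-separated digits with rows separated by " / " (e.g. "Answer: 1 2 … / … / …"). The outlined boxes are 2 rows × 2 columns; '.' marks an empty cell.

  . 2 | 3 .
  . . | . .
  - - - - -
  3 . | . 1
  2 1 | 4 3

Step 1. [r2c3∈{1,2}] in col 3, 1 fits only at r2c3, so r2c3=1.
Step 2. [r2c1∈{4}] r2c1 is down to just 4. So r2c1=4.
Step 3. [r2c2∈{3}] r2c2 is down to just 3. So r2c2=3.
Step 4. [r1c1∈{1}] r1c1 is down to just 1 ⇒ r1c1=1.
Step 5. [r1c4∈{4}] r1c4 is down to just 4. So r1c4=4.
Step 6. [r2c4∈{2}] r2c4's peers cover all but 2, so r2c4=2.
Step 7. [r3c3∈{2}] r3c3's peers cover all but 2 ⇒ r3c3=2.
Step 8. [r3c2∈{4}] r3c2 has the single candidate 4 ⇒ r3c2=4.

Answer: 1 2 3 4 / 4 3 1 2 / 3 4 2 1 / 2 1 4 3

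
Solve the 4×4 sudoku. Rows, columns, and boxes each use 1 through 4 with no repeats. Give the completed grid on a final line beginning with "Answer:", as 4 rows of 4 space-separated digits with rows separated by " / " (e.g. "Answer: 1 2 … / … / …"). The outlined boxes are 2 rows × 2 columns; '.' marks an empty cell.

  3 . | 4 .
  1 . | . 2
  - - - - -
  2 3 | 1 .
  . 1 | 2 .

Step 1. [r3c4∈{4}] r3c4's peers cover all but 4, so r3c4=4.
Step 2. [r2c2∈{4}] r2c2 is down to just 4 ⇒ r2c2=4.
Step 3. [r2c3∈{3}] r2c3's peers cover all but 3 ⇒ r2c3=3.
Step 4. [r4c1∈{4}] r4c1 is down to just 4, so r4c1=4.
Step 5. [r1c4∈{1}] r1c4 is down to just 1, so r1c4=1.
Step 6. [r1c2∈{2}] r1c2's peers cover all but 2, so r1c2=2.
Step 7. [r4c4∈{3}] r4c4's peers cover all but 3, so r4c4=3.

Answer: 3 2 4 1 / 1 4 3 2 / 2 3 1 4 / 4 1 2 3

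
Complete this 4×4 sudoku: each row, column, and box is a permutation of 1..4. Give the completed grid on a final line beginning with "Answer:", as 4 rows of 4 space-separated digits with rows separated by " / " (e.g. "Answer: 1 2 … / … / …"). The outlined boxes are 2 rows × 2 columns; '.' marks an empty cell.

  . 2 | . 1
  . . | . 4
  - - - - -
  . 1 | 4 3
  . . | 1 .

Step 1. [r2c2∈{3}] nothing but 3 survives at r2c2, so r2c2=3.
Step 2. [r4c1∈{2,3,4}] across row 4, 3 lands solely at r4c1 ⇒ r4c1=3.
Step 3. [r2c1∈{1}] r2c1's peers cover all but 1, so r2c1=1.
Step 4. [r1c1∈{4}] nothing but 4 survives at r1c1, so r1c1=4.
Step 5. [r1c3∈{3}] only 3 remains possible at r1c3. So r1c3=3.
Step 6. [r2c3∈{2}] r2c3's peers cover all but 2. So r2c3=2.
Step 7. [r3c1∈{2}] r3c1's peers cover all but 2 ⇒ r3c1=2.
Step 8. [r4c2∈{4}] r4c2's peers cover all but 4 ⇒ r4c2=4.
Step 9. [r4c4∈{2}] r4c4 has the single candidate 2 ⇒ r4c4=2.

Answer: 4 2 3 1 / 1 3 2 4 / 2 1 4 3 / 3 4 1 2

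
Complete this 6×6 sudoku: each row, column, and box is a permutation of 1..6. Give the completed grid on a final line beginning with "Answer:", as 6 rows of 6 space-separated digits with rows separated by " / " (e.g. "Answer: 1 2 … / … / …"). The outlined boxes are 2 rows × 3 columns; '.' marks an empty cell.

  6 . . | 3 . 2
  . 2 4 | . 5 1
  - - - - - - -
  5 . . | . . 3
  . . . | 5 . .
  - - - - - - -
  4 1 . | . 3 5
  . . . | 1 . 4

Step 1. [r4c6∈{6}] r4c6 is down to just 6 ⇒ r4c6=6.
Step 2. [r4c1∈{1,2,3}] r4c1 is the only open cell in col 1 admitting 1 ⇒ r4c1=1.
Step 3. [r6c5∈{2,6}] col 5 places 6 nowhere but r6c5, so r6c5=6.
Step 4. [r3c4∈{2,4}] col 4 places 4 nowhere but r3c4 ⇒ r3c4=4.
Step 5. [r6c1∈{2,3}] in col 1, 2 fits only at r6c1. So r6c1=2.
Step 6. [r1c2∈{5}] r1c2's peers cover all but 5, so r1c2=5.
Step 7. [r4c5∈{2}] nothing but 2 survives at r4c5. So r4c5=2.
Step 8. [r6c2∈{3}] nothing but 3 survives at r6c2, so r6c2=3.
Step 9. [r3c2∈{6}] nothing but 6 survives at r3c2. So r3c2=6.
Step 10. [r4c2∈{4}] r4c2 has the single candidate 4. So r4c2=4.
Step 11. [r3c5∈{1}] r3c5's peers cover all but 1, so r3c5=1.
Step 12. [r4c3∈{3}] r4c3's peers cover all but 3 ⇒ r4c3=3.
Step 13. [r6c3∈{5}] r6c3's peers cover all but 5 ⇒ r6c3=5.
Step 14. [r3c3∈{2}] r3c3's peers cover all but 2 ⇒ r3c3=2.
Step 15. [r2c4∈{6}] nothing but 6 survives at r2c4 ⇒ r2c4=6.
Step 16. [r1c5∈{4}] r1c5 is down to just 4. So r1c5=4.
Step 17. [r1c3∈{1}] only 1 remains possible at r1c3. So r1c3=1.
Step 18. [r5c3∈{6}] r5c3 has the single candidate 6, so r5c3=6.
Step 19. [r5c4∈{2}] r5c4 has the single candidate 2, so r5c4=2.
Step 20. [r2c1∈{3}] r2c1's peers cover all but 3, so r2c1=3.

Answer: 6 5 1 3 4 2 / 3 2 4 6 5 1 / 5 6 2 4 1 3 / 1 4 3 5 2 6 / 4 1 6 2 3 5 / 2 3 5 1 6 4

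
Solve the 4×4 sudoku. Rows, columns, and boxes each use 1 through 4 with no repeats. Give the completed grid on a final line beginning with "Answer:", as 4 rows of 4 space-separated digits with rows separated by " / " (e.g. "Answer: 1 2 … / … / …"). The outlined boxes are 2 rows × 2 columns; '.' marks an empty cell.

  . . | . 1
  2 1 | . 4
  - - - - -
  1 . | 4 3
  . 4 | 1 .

Step 1. [r1c2∈{3}] only 3 remains possible at r1c2. So r1c2=3.
Step 2. [r3c2∈{2}] r3c2 is down to just 2. So r3c2=2.
Step 3. [r2c3∈{3}] r2c3 is down to just 3, so r2c3=3.
Step 4. [r1c1∈{4}] only 4 remains possible at r1c1. So r1c1=4.
Step 5. [r1c3∈{2}] only 2 remains possible at r1c3. So r1c3=2.
Step 6. [r4c1∈{3}] r4c1 is down to just 3, so r4c1=3.
Step 7. [r4c4∈{2}] nothing but 2 survives at r4c4. So r4c4=2.

Answer: 4 3 2 1 / 2 1 3 4 / 1 2 4 3 / 3 4 1 2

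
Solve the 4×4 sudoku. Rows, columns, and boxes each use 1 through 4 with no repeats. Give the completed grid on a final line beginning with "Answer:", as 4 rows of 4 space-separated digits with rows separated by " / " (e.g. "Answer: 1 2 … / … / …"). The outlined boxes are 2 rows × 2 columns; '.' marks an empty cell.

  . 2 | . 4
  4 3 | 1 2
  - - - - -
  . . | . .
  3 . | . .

Step 1. [r3c1∈{1,2}] 2 has one home in col 1: r3c1. So r3c1=2.
Step 2. [r4c4∈{1}] r4c4 is down to just 1, so r4c4=1.
Step 3. [r4c2∈{4}] nothing but 4 survives at r4c2 ⇒ r4c2=4.
Step 4. [r3c3∈{3,4}] in row 3, 4 fits only at r3c3 ⇒ r3c3=4.
Step 5. [r3c2∈{1}] r3c2's peers cover all but 1 ⇒ r3c2=1.
Step 6. [r1c1∈{1}] r1c1's peers cover all but 1, so r1c1=1.
Step 7. [r1c3∈{3}] r1c3's peers cover all but 3 ⇒ r1c3=3.
Step 8. [r3c4∈{3}] r3c4 is down to just 3. So r3c4=3.
Step 9. [r4c3∈{2}] nothing but 2 survives at r4c3 ⇒ r4c3=2.

Answer: 1 2 3 4 / 4 3 1 2 / 2 1 4 3 / 3 4 2 1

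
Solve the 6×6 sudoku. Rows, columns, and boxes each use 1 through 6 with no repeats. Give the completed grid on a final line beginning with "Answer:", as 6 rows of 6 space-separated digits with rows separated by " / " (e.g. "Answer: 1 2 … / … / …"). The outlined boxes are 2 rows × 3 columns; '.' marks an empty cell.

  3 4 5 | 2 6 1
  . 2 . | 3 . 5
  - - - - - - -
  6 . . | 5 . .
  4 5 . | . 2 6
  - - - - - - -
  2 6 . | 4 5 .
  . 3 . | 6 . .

Step 1. [r5c3∈{1}] only 1 remains possible at r5c3, so r5c3=1.
Step 2. [r3c5∈{1,3,4}] col 5 places 3 nowhere but r3c5. So r3c5=3.
Step 3. [r2c1∈{1}] only 1 remains possible at r2c1. So r2c1=1.
Step 4. [r4c3∈{3}] nothing but 3 survives at r4c3, so r4c3=3.
Step 5. [r3c3∈{2}] nothing but 2 survives at r3c3 ⇒ r3c3=2.
Step 6. [r6c3∈{4}] r6c3's peers cover all but 4. So r6c3=4.
Step 7. [r3c6∈{4}] only 4 remains possible at r3c6 ⇒ r3c6=4.
Step 8. [r6c1∈{5}] nothing but 5 survives at r6c1 ⇒ r6c1=5.
Step 9. [r5c6∈{3}] only 3 remains possible at r5c6. So r5c6=3.
Step 10. [r2c5∈{4}] r2c5's peers cover all but 4, so r2c5=4.
Step 11. [r6c6∈{2}] r6c6 is down to just 2, so r6c6=2.
Step 12. [r6c5∈{1}] only 1 remains possible at r6c5 ⇒ r6c5=1.
Step 13. [r4c4∈{1}] nothing but 1 survives at r4c4. So r4c4=1.
Step 14. [r2c3∈{6}] r2c3 is down to just 6. So r2c3=6.
Step 15. [r3c2∈{1}] nothing but 1 survives at r3c2, so r3c2=1.

Answer: 3 4 5 2 6 1 / 1 2 6 3 4 5 / 6 1 2 5 3 4 / 4 5 3 1 2 6 / 2 6 1 4 5 3 / 5 3 4 6 1 2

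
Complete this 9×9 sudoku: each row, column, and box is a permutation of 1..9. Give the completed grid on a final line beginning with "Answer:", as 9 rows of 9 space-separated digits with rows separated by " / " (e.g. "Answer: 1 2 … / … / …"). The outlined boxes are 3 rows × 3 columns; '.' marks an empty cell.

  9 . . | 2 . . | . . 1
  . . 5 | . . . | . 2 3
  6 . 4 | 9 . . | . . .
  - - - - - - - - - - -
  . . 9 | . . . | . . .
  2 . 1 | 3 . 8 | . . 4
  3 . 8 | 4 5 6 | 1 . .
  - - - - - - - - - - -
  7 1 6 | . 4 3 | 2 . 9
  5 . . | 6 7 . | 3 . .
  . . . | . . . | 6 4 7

Step 1. [r1c3∈{3,7}] r1c3 is the only open cell in col 3 admitting 7. So r1c3=7.
Step 2. [r2c2∈{8}] r2c2's peers cover all but 8, so r2c2=8.
Step 3. [r7c8∈{5,8}] r7c8 is the only open cell in box 9 admitting 5 ⇒ r7c8=5.
Step 4. [r4c9∈{2,5,6,8}] across col 9, 6 lands solely at r4c9. So r4c9=6.
Step 5. [r3c9∈{5,8}] col 9 places 5 nowhere but r3c9, so r3c9=5.
Step 6. [r8c3∈{2}] r8c3's peers cover all but 2. So r8c3=2.
Step 7. [r5c5∈{9}] nothing but 9 survives at r5c5 ⇒ r5c5=9.
Step 8. [r5c8∈{7}] r5c8 is down to just 7, so r5c8=7.
Step 9. [r3c8∈{8}] nothing but 8 survives at r3c8 ⇒ r3c8=8.
Step 10. [r9c4∈{1,5,8}] col 4 places 5 nowhere but r9c4 ⇒ r9c4=5.
Step 11. [r2c1∈{1}] nothing but 1 survives at r2c1 ⇒ r2c1=1.
Step 12. [r2c4∈{7}] r2c4 is down to just 7. So r2c4=7.
Step 13. [r3c6∈{1}] nothing but 1 survives at r3c6. So r3c6=1.
Step 14. [r1c2∈{3}] r1c2's peers cover all but 3 ⇒ r1c2=3.
Step 15. [r9c5∈{1,2,8}] 1 has one home in row 9: r9c5. So r9c5=1.
Step 16. [r2c6∈{4}] r2c6 has the single candidate 4 ⇒ r2c6=4.
Step 17. [r5c7∈{5}] only 5 remains possible at r5c7 ⇒ r5c7=5.
Step 18. [r4c2∈{4,5,7}] across row 4, 5 lands solely at r4c2 ⇒ r4c2=5.
Step 19. [r9c6∈{2,9}] across row 9, 2 lands solely at r9c6 ⇒ r9c6=2.
Step 20. [r8c6∈{9}] r8c6 has the single candidate 9, so r8c6=9.
Step 21. [r2c5∈{6}] r2c5 has the single candidate 6, so r2c5=6.
Step 22. [r1c5∈{8}] r1c5 has the single candidate 8. So r1c5=8.
Step 23. [r6c2∈{7}] r6c2's peers cover all but 7, so r6c2=7.
Step 24. [r1c8∈{6}] r1c8's peers cover all but 6. So r1c8=6.
Step 25. [r4c4∈{1}] nothing but 1 survives at r4c4 ⇒ r4c4=1.
Step 26. [r9c3∈{3}] nothing but 3 survives at r9c3. So r9c3=3.
Step 27. [r4c6∈{7}] r4c6 is down to just 7. So r4c6=7.
Step 28. [r8c9∈{8}] r8c9 is down to just 8, so r8c9=8.
Step 29. [r6c8∈{9}] only 9 remains possible at r6c8 ⇒ r6c8=9.
Step 30. [r3c2∈{2}] only 2 remains possible at r3c2. So r3c2=2.
Step 31. [r3c5∈{3}] r3c5 has the single candidate 3, so r3c5=3.
Step 32. [r8c8∈{1}] r8c8 is down to just 1. So r8c8=1.
Step 33. [r4c7∈{8}] nothing but 8 survives at r4c7, so r4c7=8.
Step 34. [r4c1∈{4}] nothing but 4 survives at r4c1, so r4c1=4.
Step 35. [r8c2∈{4}] nothing but 4 survives at r8c2. So r8c2=4.
Step 36. [r7c4∈{8}] r7c4 has the single candidate 8 ⇒ r7c4=8.
Step 37. [r1c6∈{5}] nothing but 5 survives at r1c6. So r1c6=5.
Step 38. [r9c2∈{9}] only 9 remains possible at r9c2. So r9c2=9.
Step 39. [r5c2∈{6}] r5c2 is down to just 6, so r5c2=6.
Step 40. [r3c7∈{7}] nothing but 7 survives at r3c7, so r3c7=7.
Step 41. [r6c9∈{2}] r6c9 has the single candidate 2. So r6c9=2.
Step 42. [r1c7∈{4}] nothing but 4 survives at r1c7. So r1c7=4.
Step 43. [r4c8∈{3}] r4c8 has the single candidate 3, so r4c8=3.
Step 44. [r4c5∈{2}] only 2 remains possible at r4c5. So r4c5=2.
Step 45. [r9c1∈{8}] only 8 remains possible at r9c1, so r9c1=8.
Step 46. [r2c7∈{9}] r2c7 has the single candidate 9. So r2c7=9.

Answer: 9 3 7 2 8 5 4 6 1 / 1 8 5 7 6 4 9 2 3 / 6 2 4 9 3 1 7 8 5 / 4 5 9 1 2 7 8 3 6 / 2 6 1 3 9 8 5 7 4 / 3 7 8 4 5 6 1 9 2 / 7 1 6 8 4 3 2 5 9 / 5 4 2 6 7 9 3 1 8 / 8 9 3 5 1 2 6 4 7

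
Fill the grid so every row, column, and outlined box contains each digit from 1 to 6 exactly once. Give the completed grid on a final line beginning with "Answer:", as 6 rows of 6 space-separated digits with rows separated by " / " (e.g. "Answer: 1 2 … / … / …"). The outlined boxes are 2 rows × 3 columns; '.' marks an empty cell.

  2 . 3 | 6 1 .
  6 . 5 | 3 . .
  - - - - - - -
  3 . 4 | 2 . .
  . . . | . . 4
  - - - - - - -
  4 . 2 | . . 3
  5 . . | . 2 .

Step 1. [r2c2∈{1,4}] in row 2, 1 fits only at r2c2, so r2c2=1.
Step 2. [r5c2∈{6}] nothing but 6 survives at r5c2, so r5c2=6.
Step 3. [r3c6∈{1,5,6}] across row 3, 1 lands solely at r3c6, so r3c6=1.
Step 4. [r4c4∈{5}] r4c4 is down to just 5 ⇒ r4c4=5.
Step 5. [r6c3∈{1}] nothing but 1 survives at r6c3. So r6c3=1.
Step 6. [r3c5∈{6}] nothing but 6 survives at r3c5, so r3c5=6.
Step 7. [r4c3∈{6}] nothing but 6 survives at r4c3. So r4c3=6.
Step 8. [r4c1∈{1}] nothing but 1 survives at r4c1 ⇒ r4c1=1.
Step 9. [r5c4∈{1}] r5c4 is down to just 1, so r5c4=1.
Step 10. [r6c4∈{4}] r6c4's peers cover all but 4. So r6c4=4.
Step 11. [r4c5∈{3}] r4c5's peers cover all but 3, so r4c5=3.
Step 12. [r6c6∈{6}] r6c6 is down to just 6, so r6c6=6.
Step 13. [r3c2∈{5}] r3c2 has the single candidate 5 ⇒ r3c2=5.
Step 14. [r2c6∈{2}] nothing but 2 survives at r2c6. So r2c6=2.
Step 15. [r2c5∈{4}] r2c5 has the single candidate 4 ⇒ r2c5=4.
Step 16. [r5c5∈{5}] r5c5 is down to just 5 ⇒ r5c5=5.
Step 17. [r1c6∈{5}] only 5 remains possible at r1c6. So r1c6=5.
Step 18. [r1c2∈{4}] nothing but 4 survives at r1c2. So r1c2=4.
Step 19. [r6c2∈{3}] r6c2 has the single candidate 3, so r6c2=3.
Step 20. [r4c2∈{2}] r4c2 has the single candidate 2, so r4c2=2.

Answer: 2 4 3 6 1 5 / 6 1 5 3 4 2 / 3 5 4 2 6 1 / 1 2 6 5 3 4 / 4 6 2 1 5 3 / 5 3 1 4 2 6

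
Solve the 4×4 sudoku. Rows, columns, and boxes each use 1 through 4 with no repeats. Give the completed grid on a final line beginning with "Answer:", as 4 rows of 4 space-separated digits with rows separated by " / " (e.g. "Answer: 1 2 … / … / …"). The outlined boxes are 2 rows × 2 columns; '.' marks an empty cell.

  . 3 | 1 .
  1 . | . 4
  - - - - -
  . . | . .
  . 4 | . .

Step 1. [r1c4∈{2}] nothing but 2 survives at r1c4. So r1c4=2.
Step 2. [r2c3∈{3}] r2c3's peers cover all but 3. So r2c3=3.
Step 3. [r4c4∈{1,3}] row 4 places 1 nowhere but r4c4 ⇒ r4c4=1.
Step 4. [r4c3∈{2}] r4c3 is down to just 2 ⇒ r4c3=2.
Step 5. [r3c1∈{2,3}] r3c1 is the only open cell in col 1 admitting 2, so r3c1=2.
Step 6. [r3c2∈{1}] r3c2 is down to just 1. So r3c2=1.
Step 7. [r4c1∈{3}] r4c1 has the single candidate 3 ⇒ r4c1=3.
Step 8. [r1c1∈{4}] r1c1's peers cover all but 4 ⇒ r1c1=4.
Step 9. [r3c4∈{3}] r3c4 has the single candidate 3. So r3c4=3.
Step 10. [r2c2∈{2}] r2c2 is down to just 2 ⇒ r2c2=2.
Step 11. [r3c3∈{4}] nothing but 4 survives at r3c3. So r3c3=4.

Answer: 4 3 1 2 / 1 2 3 4 / 2 1 4 3 / 3 4 2 1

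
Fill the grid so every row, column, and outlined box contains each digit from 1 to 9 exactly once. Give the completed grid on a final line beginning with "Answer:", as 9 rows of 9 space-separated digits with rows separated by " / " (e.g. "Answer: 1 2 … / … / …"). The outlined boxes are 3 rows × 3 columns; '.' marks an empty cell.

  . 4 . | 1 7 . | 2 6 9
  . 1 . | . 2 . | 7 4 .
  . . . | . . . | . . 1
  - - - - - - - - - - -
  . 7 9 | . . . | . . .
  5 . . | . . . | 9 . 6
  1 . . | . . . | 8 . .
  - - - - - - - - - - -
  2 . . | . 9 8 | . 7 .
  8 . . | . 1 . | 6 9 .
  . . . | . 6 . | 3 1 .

Step 1. [r3c7∈{5}] r3c7 is down to just 5 ⇒ r3c7=5.
Step 2. [r1c1∈{3}] only 3 remains possible at r1c1, so r1c1=3.
Step 3. [r1c6∈{5}] r1c6 is down to just 5. So r1c6=5.
Step 4. [r6c9∈{2,3,4,5,7}] in col 9, 7 fits only at r6c9, so r6c9=7.
Step 5. [r3c8∈{3,8}] col 8 places 8 nowhere but r3c8, so r3c8=8.
Step 6. [r2c4∈{3,6,8,9}] across box 2, 8 lands solely at r2c4 ⇒ r2c4=8.
Step 7. [r7c7∈{4}] nothing but 4 survives at r7c7. So r7c7=4.
Step 8. [r4c9∈{2,3,4,5}] col 9 places 4 nowhere but r4c9 ⇒ r4c9=4.
Step 9. [r4c1∈{6}] r4c1 has the single candidate 6 ⇒ r4c1=6.
Step 10. [r9c1∈{4,7,9}] 4 has one home in col 1: r9c1 ⇒ r9c1=4.
Step 11. [r7c9∈{5}] only 5 remains possible at r7c9. So r7c9=5.
Step 12. [r7c4∈{3}] r7c4 has the single candidate 3. So r7c4=3.
Step 13. [r5c6∈{1,2,3,4,7}] in row 5, 1 fits only at r5c6 ⇒ r5c6=1.
Step 14. [r5c2∈{2,3,8}] across col 2, 8 lands solely at r5c2. So r5c2=8.
Step 15. [r5c4∈{2,4,7}] across row 5, 7 lands solely at r5c4 ⇒ r5c4=7.
Step 16. [r8c9∈{2}] only 2 remains possible at r8c9, so r8c9=2.
Step 17. [r2c1∈{9}] r2c1's peers cover all but 9 ⇒ r2c1=9.
Step 18. [r2c3∈{5,6}] in row 2, 5 fits only at r2c3, so r2c3=5.
Step 19. [r2c6∈{3,6}] row 2 places 6 nowhere but r2c6 ⇒ r2c6=6.
Step 20. [r6c4∈{2,4,5,6,9}] r6c4 is the only open cell in row 6 admitting 6 ⇒ r6c4=6.
Step 21. [r6c6∈{2,3,4,9}] 9 has one home in row 6: r6c6, so r6c6=9.
Step 22. [r9c3∈{7}] nothing but 7 survives at r9c3 ⇒ r9c3=7.
Step 23. [r8c3∈{3}] r8c3's peers cover all but 3 ⇒ r8c3=3.
Step 24. [r6c2∈{2,3}] in col 2, 3 fits only at r6c2, so r6c2=3.
Step 25. [r8c2∈{5}] only 5 remains possible at r8c2, so r8c2=5.
Step 26. [r9c4∈{2,5}] r9c4 is the only open cell in row 9 admitting 5 ⇒ r9c4=5.
Step 27. [r4c4∈{2}] r4c4 is down to just 2. So r4c4=2.
Step 28. [r4c6∈{3}] r4c6 has the single candidate 3. So r4c6=3.
Step 29. [r5c5∈{4}] r5c5 has the single candidate 4, so r5c5=4.
Step 30. [r5c3∈{2}] nothing but 2 survives at r5c3. So r5c3=2.
Step 31. [r7c2∈{6}] r7c2 is down to just 6. So r7c2=6.
Step 32. [r8c4∈{4}] r8c4 has the single candidate 4. So r8c4=4.
Step 33. [r4c8∈{5}] r4c8 is down to just 5, so r4c8=5.
Step 34. [r7c3∈{1}] r7c3's peers cover all but 1, so r7c3=1.
Step 35. [r6c8∈{2}] r6c8 has the single candidate 2, so r6c8=2.
Step 36. [r9c2∈{9}] r9c2 has the single candidate 9, so r9c2=9.
Step 37. [r5c8∈{3}] only 3 remains possible at r5c8. So r5c8=3.
Step 38. [r6c3∈{4}] nothing but 4 survives at r6c3 ⇒ r6c3=4.
Step 39. [r3c4∈{9}] nothing but 9 survives at r3c4. So r3c4=9.
Step 40. [r3c1∈{7}] r3c1 has the single candidate 7. So r3c1=7.
Step 41. [r1c3∈{8}] only 8 remains possible at r1c3 ⇒ r1c3=8.
Step 42. [r4c5∈{8}] r4c5 has the single candidate 8, so r4c5=8.
Step 43. [r3c6∈{4}] nothing but 4 survives at r3c6. So r3c6=4.
Step 44. [r6c5∈{5}] r6c5's peers cover all but 5, so r6c5=5.
Step 45. [r2c9∈{3}] r2c9 has the single candidate 3. So r2c9=3.
Step 46. [r8c6∈{7}] nothing but 7 survives at r8c6 ⇒ r8c6=7.
Step 47. [r3c3∈{6}] nothing but 6 survives at r3c3 ⇒ r3c3=6.
Step 48. [r3c5∈{3}] r3c5 is down to just 3, so r3c5=3.
Step 49. [r3c2∈{2}] r3c2 has the single candidate 2. So r3c2=2.
Step 50. [r4c7∈{1}] r4c7's peers cover all but 1 ⇒ r4c7=1.
Step 51. [r9c6∈{2}] r9c6 has the single candidate 2, so r9c6=2.
Step 52. [r9c9∈{8}] r9c9 has the single candidate 8 ⇒ r9c9=8.

Answer: 3 4 8 1 7 5 2 6 9 / 9 1 5 8 2 6 7 4 3 / 7 2 6 9 3 4 5 8 1 / 6 7 9 2 8 3 1 5 4 / 5 8 2 7 4 1 9 3 6 / 1 3 4 6 5 9 8 2 7 / 2 6 1 3 9 8 4 7 5 / 8 5 3 4 1 7 6 9 2 / 4 9 7 5 6 2 3 1 8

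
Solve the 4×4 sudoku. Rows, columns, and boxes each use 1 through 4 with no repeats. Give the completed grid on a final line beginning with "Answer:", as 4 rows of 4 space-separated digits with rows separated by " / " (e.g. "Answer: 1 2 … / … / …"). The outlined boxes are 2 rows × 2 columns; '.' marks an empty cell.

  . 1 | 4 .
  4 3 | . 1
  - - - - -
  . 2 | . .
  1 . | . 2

Step 1. [r3c1∈{3}] r3c1's peers cover all but 3, so r3c1=3.
Step 2. [r4c3∈{3}] nothing but 3 survives at r4c3 ⇒ r4c3=3.
Step 3. [r4c2∈{4}] r4c2 has the single candidate 4 ⇒ r4c2=4.
Step 4. [r3c4∈{4}] r3c4 is down to just 4. So r3c4=4.
Step 5. [r3c3∈{1}] nothing but 1 survives at r3c3 ⇒ r3c3=1.
Step 6. [r1c4∈{3}] nothing but 3 survives at r1c4 ⇒ r1c4=3.
Step 7. [r1c1∈{2}] nothing but 2 survives at r1c1. So r1c1=2.
Step 8. [r2c3∈{2}] only 2 remains possible at r2c3, so r2c3=2.

Answer: 2 1 4 3 / 4 3 2 1 / 3 2 1 4 / 1 4 3 2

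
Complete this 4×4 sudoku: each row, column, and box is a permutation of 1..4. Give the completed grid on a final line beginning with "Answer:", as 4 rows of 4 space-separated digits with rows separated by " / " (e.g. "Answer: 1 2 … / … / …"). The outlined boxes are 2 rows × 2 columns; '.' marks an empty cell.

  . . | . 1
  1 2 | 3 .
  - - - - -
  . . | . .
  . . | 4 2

Step 1. [r4c1∈{3}] r4c1's peers cover all but 3. So r4c1=3.
Step 2. [r1c1∈{4}] nothing but 4 survives at r1c1. So r1c1=4.
Step 3. [r4c2∈{1}] only 1 remains possible at r4c2 ⇒ r4c2=1.
Step 4. [r3c2∈{4}] r3c2 is down to just 4. So r3c2=4.
Step 5. [r3c4∈{3}] r3c4 has the single candidate 3 ⇒ r3c4=3.
Step 6. [r1c2∈{3}] r1c2 is down to just 3 ⇒ r1c2=3.
Step 7. [r1c3∈{2}] r1c3 is down to just 2. So r1c3=2.
Step 8. [r2c4∈{4}] r2c4 is down to just 4 ⇒ r2c4=4.
Step 9. [r3c3∈{1}] nothing but 1 survives at r3c3 ⇒ r3c3=1.
Step 10. [r3c1∈{2}] r3c1's peers cover all but 2. So r3c1=2.

Answer: 4 3 2 1 / 1 2 3 4 / 2 4 1 3 / 3 1 4 2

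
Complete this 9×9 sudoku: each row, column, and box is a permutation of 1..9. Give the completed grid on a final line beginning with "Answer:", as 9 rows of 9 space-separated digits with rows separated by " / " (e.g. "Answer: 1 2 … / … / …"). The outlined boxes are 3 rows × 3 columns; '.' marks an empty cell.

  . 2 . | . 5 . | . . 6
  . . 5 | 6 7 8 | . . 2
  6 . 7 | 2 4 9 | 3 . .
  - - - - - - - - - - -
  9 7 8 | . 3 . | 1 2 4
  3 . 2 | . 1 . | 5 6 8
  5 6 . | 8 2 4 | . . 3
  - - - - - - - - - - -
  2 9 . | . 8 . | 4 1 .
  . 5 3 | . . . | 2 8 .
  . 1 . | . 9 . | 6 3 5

Step 1. [r9c3∈{4}] r9c3 is down to just 4. So r9c3=4.
Step 2. [r9c4∈{7}] only 7 remains possible at r9c4. So r9c4=7.
Step 3. [r2c7∈{9}] r2c7 has the single candidate 9 ⇒ r2c7=9.
Step 4. [r2c1∈{1,4}] 1 has one home in row 2: r2c1. So r2c1=1.
Step 5. [r1c1∈{4,8}] r1c1 is the only open cell in col 1 admitting 4, so r1c1=4.
Step 6. [r4c6∈{5,6}] 6 has one home in row 4: r4c6 ⇒ r4c6=6.
Step 7. [r7c6∈{3,5}] col 6 places 5 nowhere but r7c6 ⇒ r7c6=5.
Step 8. [r6c7∈{7}] only 7 remains possible at r6c7, so r6c7=7.
Step 9. [r1c6∈{1,3}] 3 has one home in col 6: r1c6. So r1c6=3.
Step 10. [r8c9∈{7,9}] in row 8, 9 fits only at r8c9, so r8c9=9.
Step 11. [r8c6∈{1}] r8c6 is down to just 1. So r8c6=1.
Step 12. [r7c3∈{6}] r7c3 is down to just 6, so r7c3=6.
Step 13. [r5c6∈{7}] r5c6 is down to just 7, so r5c6=7.
Step 14. [r6c8∈{9}] nothing but 9 survives at r6c8 ⇒ r6c8=9.
Step 15. [r3c2∈{8}] nothing but 8 survives at r3c2, so r3c2=8.
Step 16. [r3c8∈{5}] r3c8 has the single candidate 5 ⇒ r3c8=5.
Step 17. [r1c8∈{7}] only 7 remains possible at r1c8. So r1c8=7.
Step 18. [r6c3∈{1}] only 1 remains possible at r6c3 ⇒ r6c3=1.
Step 19. [r1c3∈{9}] r1c3 is down to just 9, so r1c3=9.
Step 20. [r2c8∈{4}] r2c8 has the single candidate 4. So r2c8=4.
Step 21. [r8c1∈{7}] only 7 remains possible at r8c1. So r8c1=7.
Step 22. [r8c5∈{6}] nothing but 6 survives at r8c5, so r8c5=6.
Step 23. [r9c6∈{2}] r9c6's peers cover all but 2, so r9c6=2.
Step 24. [r7c9∈{7}] r7c9's peers cover all but 7 ⇒ r7c9=7.
Step 25. [r9c1∈{8}] r9c1's peers cover all but 8, so r9c1=8.
Step 26. [r4c4∈{5}] r4c4 is down to just 5 ⇒ r4c4=5.
Step 27. [r3c9∈{1}] nothing but 1 survives at r3c9, so r3c9=1.
Step 28. [r5c4∈{9}] nothing but 9 survives at r5c4 ⇒ r5c4=9.
Step 29. [r1c7∈{8}] only 8 remains possible at r1c7, so r1c7=8.
Step 30. [r8c4∈{4}] r8c4 is down to just 4. So r8c4=4.
Step 31. [r7c4∈{3}] nothing but 3 survives at r7c4. So r7c4=3.
Step 32. [r2c2∈{3}] r2c2's peers cover all but 3 ⇒ r2c2=3.
Step 33. [r1c4∈{1}] r1c4 is down to just 1. So r1c4=1.
Step 34. [r5c2∈{4}] r5c2's peers cover all but 4. So r5c2=4.

Answer: 4 2 9 1 5 3 8 7 6 / 1 3 5 6 7 8 9 4 2 / 6 8 7 2 4 9 3 5 1 / 9 7 8 5 3 6 1 2 4 / 3 4 2 9 1 7 5 6 8 / 5 6 1 8 2 4 7 9 3 / 2 9 6 3 8 5 4 1 7 / 7 5 3 4 6 1 2 8 9 / 8 1 4 7 9 2 6 3 5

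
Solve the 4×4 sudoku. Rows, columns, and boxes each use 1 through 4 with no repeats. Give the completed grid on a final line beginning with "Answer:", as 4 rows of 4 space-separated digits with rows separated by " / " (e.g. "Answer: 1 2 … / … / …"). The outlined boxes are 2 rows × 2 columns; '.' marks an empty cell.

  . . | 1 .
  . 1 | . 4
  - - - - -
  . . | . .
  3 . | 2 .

Step 1. [r4c2∈{4}] r4c2 has the single candidate 4. So r4c2=4.
Step 2. [r2c1∈{2}] r2c1's peers cover all but 2. So r2c1=2.
Step 3. [r2c3∈{3}] r2c3 has the single candidate 3 ⇒ r2c3=3.
Step 4. [r3c1∈{1}] nothing but 1 survives at r3c1 ⇒ r3c1=1.
Step 5. [r1c1∈{4}] r1c1 is down to just 4 ⇒ r1c1=4.
Step 6. [r3c2∈{2}] nothing but 2 survives at r3c2, so r3c2=2.
Step 7. [r3c3∈{4}] r3c3 is down to just 4, so r3c3=4.
Step 8. [r1c2∈{3}] nothing but 3 survives at r1c2. So r1c2=3.
Step 9. [r4c4∈{1}] r4c4 has the single candidate 1. So r4c4=1.
Step 10. [r1c4∈{2}] nothing but 2 survives at r1c4. So r1c4=2.
Step 11. [r3c4∈{3}] r3c4 is down to just 3, so r3c4=3.

Answer: 4 3 1 2 / 2 1 3 4 / 1 2 4 3 / 3 4 2 1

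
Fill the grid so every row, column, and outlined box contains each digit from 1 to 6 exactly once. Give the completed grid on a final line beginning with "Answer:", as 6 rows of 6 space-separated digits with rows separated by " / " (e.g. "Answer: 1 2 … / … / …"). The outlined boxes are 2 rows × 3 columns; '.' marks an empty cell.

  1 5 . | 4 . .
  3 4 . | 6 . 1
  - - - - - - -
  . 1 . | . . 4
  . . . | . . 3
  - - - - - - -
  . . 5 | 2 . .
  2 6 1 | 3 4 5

Step 1. [r2c3∈{2}] r2c3 is down to just 2 ⇒ r2c3=2.
Step 2. [r3c5∈{2,5,6}] in row 3, 2 fits only at r3c5 ⇒ r3c5=2.
Step 3. [r4c5∈{1,5,6}] r4c5 is the only open cell in box 4 admitting 6. So r4c5=6.
Step 4. [r3c1∈{5,6}] col 1 places 6 nowhere but r3c1. So r3c1=6.
Step 5. [r4c1∈{4,5}] in col 1, 5 fits only at r4c1, so r4c1=5.
Step 6. [r1c5∈{3}] r1c5's peers cover all but 3 ⇒ r1c5=3.
Step 7. [r5c6∈{6}] r5c6's peers cover all but 6. So r5c6=6.
Step 8. [r2c5∈{5}] r2c5 has the single candidate 5. So r2c5=5.
Step 9. [r3c3∈{3}] only 3 remains possible at r3c3. So r3c3=3.
Step 10. [r4c3∈{4}] only 4 remains possible at r4c3 ⇒ r4c3=4.
Step 11. [r4c2∈{2}] r4c2 is down to just 2. So r4c2=2.
Step 12. [r5c2∈{3}] r5c2 is down to just 3. So r5c2=3.
Step 13. [r1c6∈{2}] r1c6 has the single candidate 2, so r1c6=2.
Step 14. [r5c5∈{1}] r5c5 has the single candidate 1. So r5c5=1.
Step 15. [r3c4∈{5}] only 5 remains possible at r3c4. So r3c4=5.
Step 16. [r1c3∈{6}] nothing but 6 survives at r1c3. So r1c3=6.
Step 17. [r4c4∈{1}] nothing but 1 survives at r4c4, so r4c4=1.
Step 18. [r5c1∈{4}] r5c1 is down to just 4 ⇒ r5c1=4.

Answer: 1 5 6 4 3 2 / 3 4 2 6 5 1 / 6 1 3 5 2 4 / 5 2 4 1 6 3 / 4 3 5 2 1 6 / 2 6 1 3 4 5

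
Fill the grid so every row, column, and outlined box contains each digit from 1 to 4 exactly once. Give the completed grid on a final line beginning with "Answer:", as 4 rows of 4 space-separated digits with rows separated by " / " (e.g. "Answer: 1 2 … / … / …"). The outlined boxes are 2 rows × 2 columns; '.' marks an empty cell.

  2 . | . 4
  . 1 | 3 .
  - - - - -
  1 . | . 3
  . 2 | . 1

Step 1. [r3c2∈{4}] only 4 remains possible at r3c2, so r3c2=4.
Step 2. [r4c3∈{4}] only 4 remains possible at r4c3 ⇒ r4c3=4.
Step 3. [r2c4∈{2}] nothing but 2 survives at r2c4, so r2c4=2.
Step 4. [r1c3∈{1}] r1c3's peers cover all but 1, so r1c3=1.
Step 5. [r1c2∈{3}] r1c2 is down to just 3 ⇒ r1c2=3.
Step 6. [r3c3∈{2}] nothing but 2 survives at r3c3. So r3c3=2.
Step 7. [r4c1∈{3}] r4c1's peers cover all but 3 ⇒ r4c1=3.
Step 8. [r2c1∈{4}] r2c1 has the single candidate 4, so r2c1=4.

Answer: 2 3 1 4 / 4 1 3 2 / 1 4 2 3 / 3 2 4 1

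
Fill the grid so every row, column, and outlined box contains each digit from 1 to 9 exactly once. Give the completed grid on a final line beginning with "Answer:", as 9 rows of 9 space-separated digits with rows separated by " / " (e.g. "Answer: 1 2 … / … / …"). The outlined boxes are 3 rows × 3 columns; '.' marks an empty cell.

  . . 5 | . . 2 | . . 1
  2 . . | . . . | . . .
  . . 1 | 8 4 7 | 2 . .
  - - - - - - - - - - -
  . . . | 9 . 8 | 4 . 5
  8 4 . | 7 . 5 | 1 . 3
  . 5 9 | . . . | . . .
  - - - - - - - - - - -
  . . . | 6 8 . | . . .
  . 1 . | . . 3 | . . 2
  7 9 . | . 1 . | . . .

Step 1. [r1c4∈{3}] nothing but 3 survives at r1c4. So r1c4=3.
Step 2. [r3c8∈{3,5,6,9}] across row 3, 5 lands solely at r3c8 ⇒ r3c8=5.
Step 3. [r9c6∈{4}] only 4 remains possible at r9c6 ⇒ r9c6=4.
Step 4. [r5c8∈{2,6,9}] across row 5, 9 lands solely at r5c8. So r5c8=9.
Step 5. [r8c4∈{5}] r8c4 has the single candidate 5, so r8c4=5.
Step 6. [r9c7∈{3,5,6,8}] 5 has one home in row 9: r9c7 ⇒ r9c7=5.
Step 7. [r7c6∈{9}] r7c6's peers cover all but 9 ⇒ r7c6=9.
Step 8. [r8c7∈{6,7,8,9}] r8c7 is the only open cell in row 8 admitting 9. So r8c7=9.
Step 9. [r4c1∈{1,3,6}] in row 4, 1 fits only at r4c1, so r4c1=1.
Step 10. [r7c8∈{1,3,4,7}] in row 7, 1 fits only at r7c8 ⇒ r7c8=1.
Step 11. [r6c4∈{1,2,4}] across row 6, 4 lands solely at r6c4. So r6c4=4.
Step 12. [r7c1∈{3,4,5}] row 7 places 5 nowhere but r7c1 ⇒ r7c1=5.
Step 13. [r2c5∈{5,6,9}] in row 2, 5 fits only at r2c5 ⇒ r2c5=5.
Step 14. [r2c9∈{4,6,7,8,9}] 9 has one home in row 2: r2c9, so r2c9=9.
Step 15. [r3c9∈{6}] only 6 remains possible at r3c9, so r3c9=6.
Step 16. [r6c7∈{6,7,8}] col 7 places 6 nowhere but r6c7. So r6c7=6.
Step 17. [r3c2∈{3}] r3c2 is down to just 3. So r3c2=3.
Step 18. [r2c6∈{1,6}] across col 6, 6 lands solely at r2c6. So r2c6=6.
Step 19. [r9c9∈{8}] only 8 remains possible at r9c9, so r9c9=8.
Step 20. [r6c8∈{2,7,8}] r6c8 is the only open cell in row 6 admitting 8 ⇒ r6c8=8.
Step 21. [r4c8∈{2,7}] 2 has one home in col 8: r4c8, so r4c8=2.
Step 22. [r5c3∈{2,6}] r5c3 is the only open cell in box 4 admitting 2, so r5c3=2.
Step 23. [r7c9∈{4,7}] in col 9, 4 fits only at r7c9 ⇒ r7c9=4.
Step 24. [r7c7∈{3,7}] 7 has one home in row 7: r7c7, so r7c7=7.
Step 25. [r8c8∈{6}] r8c8 is down to just 6, so r8c8=6.
Step 26. [r1c1∈{4,6,9}] col 1 places 6 nowhere but r1c1. So r1c1=6.
Step 27. [r2c3∈{4,7,8}] box 1 places 4 nowhere but r2c3, so r2c3=4.
Step 28. [r4c3∈{3,6,7}] in col 3, 7 fits only at r4c3, so r4c3=7.
Step 29. [r1c7∈{8}] r1c7's peers cover all but 8, so r1c7=8.
Step 30. [r9c8∈{3}] r9c8 is down to just 3, so r9c8=3.
Step 31. [r2c8∈{7}] only 7 remains possible at r2c8, so r2c8=7.
Step 32. [r4c5∈{3,6}] across row 4, 3 lands solely at r4c5. So r4c5=3.
Step 33. [r9c4∈{2}] r9c4 is down to just 2, so r9c4=2.
Step 34. [r2c2∈{8}] r2c2 is down to just 8. So r2c2=8.
Step 35. [r7c3∈{3}] r7c3's peers cover all but 3, so r7c3=3.
Step 36. [r8c1∈{4}] r8c1's peers cover all but 4, so r8c1=4.
Step 37. [r1c8∈{4}] nothing but 4 survives at r1c8, so r1c8=4.
Step 38. [r3c1∈{9}] r3c1's peers cover all but 9. So r3c1=9.
Step 39. [r9c3∈{6}] nothing but 6 survives at r9c3. So r9c3=6.
Step 40. [r2c4∈{1}] r2c4 is down to just 1, so r2c4=1.
Step 41. [r2c7∈{3}] r2c7 has the single candidate 3, so r2c7=3.
Step 42. [r6c6∈{1}] r6c6 is down to just 1 ⇒ r6c6=1.
Step 43. [r4c2∈{6}] r4c2's peers cover all but 6. So r4c2=6.
Step 44. [r5c5∈{6}] nothing but 6 survives at r5c5, so r5c5=6.
Step 45. [r1c5∈{9}] nothing but 9 survives at r1c5, so r1c5=9.
Step 46. [r8c5∈{7}] nothing but 7 survives at r8c5, so r8c5=7.
Step 47. [r7c2∈{2}] only 2 remains possible at r7c2. So r7c2=2.
Step 48. [r8c3∈{8}] r8c3 has the single candidate 8. So r8c3=8.
Step 49. [r1c2∈{7}] nothing but 7 survives at r1c2. So r1c2=7.
Step 50. [r6c9∈{7}] r6c9's peers cover all but 7. So r6c9=7.
Step 51. [r6c1∈{3}] only 3 remains possible at r6c1, so r6c1=3.
Step 52. [r6c5∈{2}] nothing but 2 survives at r6c5. So r6c5=2.

Answer: 6 7 5 3 9 2 8 4 1 / 2 8 4 1 5 6 3 7 9 / 9 3 1 8 4 7 2 5 6 / 1 6 7 9 3 8 4 2 5 / 8 4 2 7 6 5 1 9 3 / 3 5 9 4 2 1 6 8 7 / 5 2 3 6 8 9 7 1 4 / 4 1 8 5 7 3 9 6 2 / 7 9 6 2 1 4 5 3 8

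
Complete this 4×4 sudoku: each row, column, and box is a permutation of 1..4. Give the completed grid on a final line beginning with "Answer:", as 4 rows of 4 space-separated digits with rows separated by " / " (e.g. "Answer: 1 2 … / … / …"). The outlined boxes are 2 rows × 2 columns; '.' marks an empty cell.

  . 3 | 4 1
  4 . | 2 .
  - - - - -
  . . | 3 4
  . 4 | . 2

Step 1. [r3c2∈{1,2}] r3c2 is the only open cell in col 2 admitting 2. So r3c2=2.
Step 2. [r3c1∈{1}] nothing but 1 survives at r3c1. So r3c1=1.
Step 3. [r2c2∈{1}] only 1 remains possible at r2c2, so r2c2=1.
Step 4. [r4c3∈{1}] nothing but 1 survives at r4c3. So r4c3=1.
Step 5. [r2c4∈{3}] r2c4's peers cover all but 3 ⇒ r2c4=3.
Step 6. [r4c1∈{3}] nothing but 3 survives at r4c1. So r4c1=3.
Step 7. [r1c1∈{2}] nothing but 2 survives at r1c1 ⇒ r1c1=2.

Answer: 2 3 4 1 / 4 1 2 3 / 1 2 3 4 / 3 4 1 2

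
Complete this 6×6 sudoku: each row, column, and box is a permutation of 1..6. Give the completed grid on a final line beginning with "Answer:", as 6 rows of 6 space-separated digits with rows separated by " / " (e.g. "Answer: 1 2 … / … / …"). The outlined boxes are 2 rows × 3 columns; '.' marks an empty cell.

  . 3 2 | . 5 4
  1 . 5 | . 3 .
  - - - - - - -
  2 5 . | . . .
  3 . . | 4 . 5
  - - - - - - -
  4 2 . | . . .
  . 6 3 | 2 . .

Step 1. [r5c3∈{1}] r5c3 has the single candidate 1 ⇒ r5c3=1.
Step 2. [r2c4∈{6}] only 6 remains possible at r2c4. So r2c4=6.
Step 3. [r5c5∈{6}] r5c5 has the single candidate 6, so r5c5=6.
Step 4. [r3c5∈{1}] r3c5 has the single candidate 1 ⇒ r3c5=1.
Step 5. [r5c6∈{3}] r5c6 has the single candidate 3 ⇒ r5c6=3.
Step 6. [r4c3∈{6}] r4c3's peers cover all but 6. So r4c3=6.
Step 7. [r3c6∈{6}] r3c6 is down to just 6 ⇒ r3c6=6.
Step 8. [r6c5∈{4}] nothing but 4 survives at r6c5, so r6c5=4.
Step 9. [r3c4∈{3}] r3c4's peers cover all but 3 ⇒ r3c4=3.
Step 10. [r5c4∈{5}] nothing but 5 survives at r5c4, so r5c4=5.
Step 11. [r1c1∈{6}] r1c1's peers cover all but 6. So r1c1=6.
Step 12. [r6c1∈{5}] r6c1's peers cover all but 5. So r6c1=5.
Step 13. [r2c2∈{4}] nothing but 4 survives at r2c2. So r2c2=4.
Step 14. [r1c4∈{1}] r1c4 has the single candidate 1. So r1c4=1.
Step 15. [r4c2∈{1}] only 1 remains possible at r4c2. So r4c2=1.
Step 16. [r6c6∈{1}] r6c6's peers cover all but 1. So r6c6=1.
Step 17. [r4c5∈{2}] r4c5's peers cover all but 2. So r4c5=2.
Step 18. [r2c6∈{2}] r2c6 is down to just 2 ⇒ r2c6=2.
Step 19. [r3c3∈{4}] r3c3 is down to just 4, so r3c3=4.

Answer: 6 3 2 1 5 4 / 1 4 5 6 3 2 / 2 5 4 3 1 6 / 3 1 6 4 2 5 / 4 2 1 5 6 3 / 5 6 3 2 4 1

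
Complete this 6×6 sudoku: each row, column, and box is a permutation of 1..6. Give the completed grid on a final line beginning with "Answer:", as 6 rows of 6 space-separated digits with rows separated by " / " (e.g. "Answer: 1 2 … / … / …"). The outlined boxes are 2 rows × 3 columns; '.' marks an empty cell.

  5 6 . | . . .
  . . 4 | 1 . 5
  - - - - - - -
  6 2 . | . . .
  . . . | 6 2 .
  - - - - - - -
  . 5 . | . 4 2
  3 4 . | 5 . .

Step 1. [r1c3∈{1,2,3}] in row 1, 1 fits only at r1c3. So r1c3=1.
Step 2. [r1c5∈{3}] nothing but 3 survives at r1c5 ⇒ r1c5=3.
Step 3. [r1c6∈{4}] nothing but 4 survives at r1c6. So r1c6=4.
Step 4. [r4c2∈{1,3}] r4c2 is the only open cell in col 2 admitting 1 ⇒ r4c2=1.
Step 5. [r4c6∈{3}] only 3 remains possible at r4c6 ⇒ r4c6=3.
Step 6. [r6c6∈{1,6}] in col 6, 6 fits only at r6c6. So r6c6=6.
Step 7. [r3c5∈{1,5}] col 5 places 5 nowhere but r3c5 ⇒ r3c5=5.
Step 8. [r4c1∈{4}] r4c1's peers cover all but 4 ⇒ r4c1=4.
Step 9. [r2c5∈{6}] nothing but 6 survives at r2c5. So r2c5=6.
Step 10. [r5c3∈{6}] r5c3 is down to just 6 ⇒ r5c3=6.
Step 11. [r6c3∈{2}] r6c3's peers cover all but 2. So r6c3=2.
Step 12. [r2c1∈{2}] r2c1 is down to just 2 ⇒ r2c1=2.
Step 13. [r3c6∈{1}] r3c6 is down to just 1 ⇒ r3c6=1.
Step 14. [r2c2∈{3}] r2c2 has the single candidate 3 ⇒ r2c2=3.
Step 15. [r4c3∈{5}] r4c3's peers cover all but 5. So r4c3=5.
Step 16. [r1c4∈{2}] r1c4's peers cover all but 2. So r1c4=2.
Step 17. [r6c5∈{1}] r6c5 is down to just 1, so r6c5=1.
Step 18. [r3c4∈{4}] only 4 remains possible at r3c4, so r3c4=4.
Step 19. [r3c3∈{3}] nothing but 3 survives at r3c3 ⇒ r3c3=3.
Step 20. [r5c1∈{1}] only 1 remains possible at r5c1. So r5c1=1.
Step 21. [r5c4∈{3}] r5c4 is down to just 3 ⇒ r5c4=3.

Answer: 5 6 1 2 3 4 / 2 3 4 1 6 5 / 6 2 3 4 5 1 / 4 1 5 6 2 3 / 1 5 6 3 4 2 / 3 4 2 5 1 6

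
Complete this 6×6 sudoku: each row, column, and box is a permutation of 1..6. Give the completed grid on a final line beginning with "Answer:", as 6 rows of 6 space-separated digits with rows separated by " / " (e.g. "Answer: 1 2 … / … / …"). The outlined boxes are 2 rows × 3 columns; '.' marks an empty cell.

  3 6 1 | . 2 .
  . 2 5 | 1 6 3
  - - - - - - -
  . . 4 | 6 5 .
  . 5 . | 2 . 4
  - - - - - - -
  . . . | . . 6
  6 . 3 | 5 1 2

Step 1. [r5c5∈{3,4}] r5c5 is the only open cell in col 5 admitting 4, so r5c5=4.
Step 2. [r4c1∈{1}] r4c1 is down to just 1, so r4c1=1.
Step 3. [r5c3∈{2}] only 2 remains possible at r5c3 ⇒ r5c3=2.
Step 4. [r5c1∈{5}] r5c1 has the single candidate 5 ⇒ r5c1=5.
Step 5. [r2c1∈{4}] r2c1 is down to just 4, so r2c1=4.
Step 6. [r1c4∈{4}] r1c4 is down to just 4, so r1c4=4.
Step 7. [r6c2∈{4}] r6c2 has the single candidate 4 ⇒ r6c2=4.
Step 8. [r5c2∈{1}] nothing but 1 survives at r5c2, so r5c2=1.
Step 9. [r4c5∈{3}] only 3 remains possible at r4c5, so r4c5=3.
Step 10. [r4c3∈{6}] r4c3 has the single candidate 6, so r4c3=6.
Step 11. [r3c1∈{2}] r3c1 has the single candidate 2, so r3c1=2.
Step 12. [r5c4∈{3}] nothing but 3 survives at r5c4 ⇒ r5c4=3.
Step 13. [r1c6∈{5}] nothing but 5 survives at r1c6 ⇒ r1c6=5.
Step 14. [r3c6∈{1}] r3c6 has the single candidate 1, so r3c6=1.
Step 15. [r3c2∈{3}] nothing but 3 survives at r3c2 ⇒ r3c2=3.

Answer: 3 6 1 4 2 5 / 4 2 5 1 6 3 / 2 3 4 6 5 1 / 1 5 6 2 3 4 / 5 1 2 3 4 6 / 6 4 3 5 1 2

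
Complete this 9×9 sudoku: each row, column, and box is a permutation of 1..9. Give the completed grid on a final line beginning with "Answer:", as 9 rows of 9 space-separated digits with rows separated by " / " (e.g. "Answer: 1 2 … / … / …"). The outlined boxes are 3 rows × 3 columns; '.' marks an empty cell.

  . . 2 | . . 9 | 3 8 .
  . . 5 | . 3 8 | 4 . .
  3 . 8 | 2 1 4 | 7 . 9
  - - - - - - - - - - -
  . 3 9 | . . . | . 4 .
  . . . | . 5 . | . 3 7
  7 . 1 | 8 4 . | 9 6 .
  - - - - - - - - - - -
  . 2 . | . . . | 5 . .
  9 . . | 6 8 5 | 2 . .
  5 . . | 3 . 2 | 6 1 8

Step 1. [r7c4∈{1,4,7,9}] col 4 places 4 nowhere but r7c4 ⇒ r7c4=4.
Step 2. [r3c2∈{6}] r3c2 has the single candidate 6, so r3c2=6.
Step 3. [r8c2∈{1,4,7}] across row 8, 1 lands solely at r8c2, so r8c2=1.
Step 4. [r4c9∈{1,2,5}] r4c9 is the only open cell in row 4 admitting 5. So r4c9=5.
Step 5. [r2c4∈{7}] nothing but 7 survives at r2c4, so r2c4=7.
Step 6. [r4c4∈{1}] r4c4's peers cover all but 1 ⇒ r4c4=1.
Step 7. [r5c2∈{4,8}] col 2 places 8 nowhere but r5c2. So r5c2=8.
Step 8. [r5c6∈{6}] nothing but 6 survives at r5c6. So r5c6=6.
Step 9. [r5c3∈{4}] r5c3 is down to just 4, so r5c3=4.
Step 10. [r9c3∈{7}] only 7 remains possible at r9c3. So r9c3=7.
Step 11. [r2c9∈{1,2,6}] r2c9 is the only open cell in row 2 admitting 6, so r2c9=6.
Step 12. [r4c5∈{2,7}] in col 5, 2 fits only at r4c5, so r4c5=2.
Step 13. [r7c5∈{7,9}] col 5 places 7 nowhere but r7c5, so r7c5=7.
Step 14. [r7c9∈{3}] r7c9 has the single candidate 3. So r7c9=3.
Step 15. [r1c1∈{1,4}] 4 has one home in col 1: r1c1. So r1c1=4.
Step 16. [r7c3∈{6}] only 6 remains possible at r7c3, so r7c3=6.
Step 17. [r8c3∈{3}] r8c3 is down to just 3 ⇒ r8c3=3.
Step 18. [r3c8∈{5}] nothing but 5 survives at r3c8, so r3c8=5.
Step 19. [r1c5∈{6}] r1c5 is down to just 6, so r1c5=6.
Step 20. [r2c2∈{9}] r2c2 has the single candidate 9, so r2c2=9.
Step 21. [r2c8∈{2}] r2c8 is down to just 2. So r2c8=2.
Step 22. [r4c6∈{7}] only 7 remains possible at r4c6. So r4c6=7.
Step 23. [r4c7∈{8}] r4c7 has the single candidate 8, so r4c7=8.
Step 24. [r4c1∈{6}] nothing but 6 survives at r4c1. So r4c1=6.
Step 25. [r9c2∈{4}] r9c2 has the single candidate 4, so r9c2=4.
Step 26. [r9c5∈{9}] r9c5's peers cover all but 9, so r9c5=9.
Step 27. [r6c9∈{2}] nothing but 2 survives at r6c9, so r6c9=2.
Step 28. [r6c2∈{5}] nothing but 5 survives at r6c2 ⇒ r6c2=5.
Step 29. [r1c2∈{7}] r1c2 has the single candidate 7 ⇒ r1c2=7.
Step 30. [r1c9∈{1}] r1c9 has the single candidate 1, so r1c9=1.
Step 31. [r7c8∈{9}] nothing but 9 survives at r7c8. So r7c8=9.
Step 32. [r5c4∈{9}] nothing but 9 survives at r5c4. So r5c4=9.
Step 33. [r1c4∈{5}] only 5 remains possible at r1c4. So r1c4=5.
Step 34. [r7c1∈{8}] only 8 remains possible at r7c1, so r7c1=8.
Step 35. [r5c7∈{1}] only 1 remains possible at r5c7, so r5c7=1.
Step 36. [r5c1∈{2}] r5c1 has the single candidate 2. So r5c1=2.
Step 37. [r6c6∈{3}] only 3 remains possible at r6c6, so r6c6=3.
Step 38. [r8c8∈{7}] r8c8 has the single candidate 7. So r8c8=7.
Step 39. [r7c6∈{1}] only 1 remains possible at r7c6. So r7c6=1.
Step 40. [r8c9∈{4}] r8c9 is down to just 4 ⇒ r8c9=4.
Step 41. [r2c1∈{1}] r2c1 has the single candidate 1. So r2c1=1.

Answer: 4 7 2 5 6 9 3 8 1 / 1 9 5 7 3 8 4 2 6 / 3 6 8 2 1 4 7 5 9 / 6 3 9 1 2 7 8 4 5 / 2 8 4 9 5 6 1 3 7 / 7 5 1 8 4 3 9 6 2 / 8 2 6 4 7 1 5 9 3 / 9 1 3 6 8 5 2 7 4 / 5 4 7 3 9 2 6 1 8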